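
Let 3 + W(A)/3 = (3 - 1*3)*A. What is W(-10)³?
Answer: -729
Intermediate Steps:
W(A) = -9 (W(A) = -9 + 3*((3 - 1*3)*A) = -9 + 3*((3 - 3)*A) = -9 + 3*(0*A) = -9 + 3*0 = -9 + 0 = -9)
W(-10)³ = (-9)³ = -729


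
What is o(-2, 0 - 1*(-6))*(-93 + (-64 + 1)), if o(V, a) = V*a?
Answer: 1872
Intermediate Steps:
o(-2, 0 - 1*(-6))*(-93 + (-64 + 1)) = (-2*(0 - 1*(-6)))*(-93 + (-64 + 1)) = (-2*(0 + 6))*(-93 - 63) = -2*6*(-156) = -12*(-156) = 1872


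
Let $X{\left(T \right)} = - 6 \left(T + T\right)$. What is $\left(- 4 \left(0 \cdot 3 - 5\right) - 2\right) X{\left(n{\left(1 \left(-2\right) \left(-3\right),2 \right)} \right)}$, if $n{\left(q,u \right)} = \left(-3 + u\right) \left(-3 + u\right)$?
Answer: $-216$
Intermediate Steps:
$n{\left(q,u \right)} = \left(-3 + u\right)^{2}$
$X{\left(T \right)} = - 12 T$ ($X{\left(T \right)} = - 6 \cdot 2 T = - 12 T$)
$\left(- 4 \left(0 \cdot 3 - 5\right) - 2\right) X{\left(n{\left(1 \left(-2\right) \left(-3\right),2 \right)} \right)} = \left(- 4 \left(0 \cdot 3 - 5\right) - 2\right) \left(- 12 \left(-3 + 2\right)^{2}\right) = \left(- 4 \left(0 - 5\right) - 2\right) \left(- 12 \left(-1\right)^{2}\right) = \left(\left(-4\right) \left(-5\right) - 2\right) \left(\left(-12\right) 1\right) = \left(20 - 2\right) \left(-12\right) = 18 \left(-12\right) = -216$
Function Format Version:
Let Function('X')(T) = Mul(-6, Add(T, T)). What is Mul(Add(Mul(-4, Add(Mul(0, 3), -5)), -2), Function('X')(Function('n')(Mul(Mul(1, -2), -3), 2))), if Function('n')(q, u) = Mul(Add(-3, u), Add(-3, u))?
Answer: -216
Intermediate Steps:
Function('n')(q, u) = Pow(Add(-3, u), 2)
Function('X')(T) = Mul(-12, T) (Function('X')(T) = Mul(-6, Mul(2, T)) = Mul(-12, T))
Mul(Add(Mul(-4, Add(Mul(0, 3), -5)), -2), Function('X')(Function('n')(Mul(Mul(1, -2), -3), 2))) = Mul(Add(Mul(-4, Add(Mul(0, 3), -5)), -2), Mul(-12, Pow(Add(-3, 2), 2))) = Mul(Add(Mul(-4, Add(0, -5)), -2), Mul(-12, Pow(-1, 2))) = Mul(Add(Mul(-4, -5), -2), Mul(-12, 1)) = Mul(Add(20, -2), -12) = Mul(18, -12) = -216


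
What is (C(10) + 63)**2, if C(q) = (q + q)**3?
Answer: 65011969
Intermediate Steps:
C(q) = 8*q**3 (C(q) = (2*q)**3 = 8*q**3)
(C(10) + 63)**2 = (8*10**3 + 63)**2 = (8*1000 + 63)**2 = (8000 + 63)**2 = 8063**2 = 65011969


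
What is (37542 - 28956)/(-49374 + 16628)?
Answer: -4293/16373 ≈ -0.26220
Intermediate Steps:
(37542 - 28956)/(-49374 + 16628) = 8586/(-32746) = 8586*(-1/32746) = -4293/16373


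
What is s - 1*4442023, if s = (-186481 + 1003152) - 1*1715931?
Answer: -5341283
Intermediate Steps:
s = -899260 (s = 816671 - 1715931 = -899260)
s - 1*4442023 = -899260 - 1*4442023 = -899260 - 4442023 = -5341283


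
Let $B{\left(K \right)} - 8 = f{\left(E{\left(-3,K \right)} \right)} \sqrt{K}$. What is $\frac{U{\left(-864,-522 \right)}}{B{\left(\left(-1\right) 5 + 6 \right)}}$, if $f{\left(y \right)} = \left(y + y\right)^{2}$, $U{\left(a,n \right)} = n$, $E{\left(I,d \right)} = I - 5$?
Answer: $- \frac{87}{44} \approx -1.9773$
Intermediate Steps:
$E{\left(I,d \right)} = -5 + I$
$f{\left(y \right)} = 4 y^{2}$ ($f{\left(y \right)} = \left(2 y\right)^{2} = 4 y^{2}$)
$B{\left(K \right)} = 8 + 256 \sqrt{K}$ ($B{\left(K \right)} = 8 + 4 \left(-5 - 3\right)^{2} \sqrt{K} = 8 + 4 \left(-8\right)^{2} \sqrt{K} = 8 + 4 \cdot 64 \sqrt{K} = 8 + 256 \sqrt{K}$)
$\frac{U{\left(-864,-522 \right)}}{B{\left(\left(-1\right) 5 + 6 \right)}} = - \frac{522}{8 + 256 \sqrt{\left(-1\right) 5 + 6}} = - \frac{522}{8 + 256 \sqrt{-5 + 6}} = - \frac{522}{8 + 256 \sqrt{1}} = - \frac{522}{8 + 256 \cdot 1} = - \frac{522}{8 + 256} = - \frac{522}{264} = \left(-522\right) \frac{1}{264} = - \frac{87}{44}$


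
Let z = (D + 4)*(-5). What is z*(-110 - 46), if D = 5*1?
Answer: 7020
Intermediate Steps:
D = 5
z = -45 (z = (5 + 4)*(-5) = 9*(-5) = -45)
z*(-110 - 46) = -45*(-110 - 46) = -45*(-156) = 7020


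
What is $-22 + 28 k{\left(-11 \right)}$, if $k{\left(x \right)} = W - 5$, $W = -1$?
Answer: $-190$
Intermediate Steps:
$k{\left(x \right)} = -6$ ($k{\left(x \right)} = -1 - 5 = -6$)
$-22 + 28 k{\left(-11 \right)} = -22 + 28 \left(-6\right) = -22 - 168 = -190$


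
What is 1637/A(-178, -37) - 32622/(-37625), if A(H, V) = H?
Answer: -55785409/6697250 ≈ -8.3296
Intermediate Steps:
1637/A(-178, -37) - 32622/(-37625) = 1637/(-178) - 32622/(-37625) = 1637*(-1/178) - 32622*(-1/37625) = -1637/178 + 32622/37625 = -55785409/6697250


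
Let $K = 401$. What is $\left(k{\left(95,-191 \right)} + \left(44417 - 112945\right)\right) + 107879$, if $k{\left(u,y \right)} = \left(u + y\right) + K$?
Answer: $39656$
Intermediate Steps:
$k{\left(u,y \right)} = 401 + u + y$ ($k{\left(u,y \right)} = \left(u + y\right) + 401 = 401 + u + y$)
$\left(k{\left(95,-191 \right)} + \left(44417 - 112945\right)\right) + 107879 = \left(\left(401 + 95 - 191\right) + \left(44417 - 112945\right)\right) + 107879 = \left(305 + \left(44417 - 112945\right)\right) + 107879 = \left(305 - 68528\right) + 107879 = -68223 + 107879 = 39656$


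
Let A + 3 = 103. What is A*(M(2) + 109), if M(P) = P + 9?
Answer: 12000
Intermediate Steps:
A = 100 (A = -3 + 103 = 100)
M(P) = 9 + P
A*(M(2) + 109) = 100*((9 + 2) + 109) = 100*(11 + 109) = 100*120 = 12000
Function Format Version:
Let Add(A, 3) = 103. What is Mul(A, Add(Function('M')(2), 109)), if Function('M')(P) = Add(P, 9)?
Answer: 12000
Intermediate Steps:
A = 100 (A = Add(-3, 103) = 100)
Function('M')(P) = Add(9, P)
Mul(A, Add(Function('M')(2), 109)) = Mul(100, Add(Add(9, 2), 109)) = Mul(100, Add(11, 109)) = Mul(100, 120) = 12000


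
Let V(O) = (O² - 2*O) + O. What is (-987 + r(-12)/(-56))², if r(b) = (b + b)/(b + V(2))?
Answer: 4773842649/4900 ≈ 9.7425e+5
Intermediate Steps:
V(O) = O² - O
r(b) = 2*b/(2 + b) (r(b) = (b + b)/(b + 2*(-1 + 2)) = (2*b)/(b + 2*1) = (2*b)/(b + 2) = (2*b)/(2 + b) = 2*b/(2 + b))
(-987 + r(-12)/(-56))² = (-987 + (2*(-12)/(2 - 12))/(-56))² = (-987 + (2*(-12)/(-10))*(-1/56))² = (-987 + (2*(-12)*(-⅒))*(-1/56))² = (-987 + (12/5)*(-1/56))² = (-987 - 3/70)² = (-69093/70)² = 4773842649/4900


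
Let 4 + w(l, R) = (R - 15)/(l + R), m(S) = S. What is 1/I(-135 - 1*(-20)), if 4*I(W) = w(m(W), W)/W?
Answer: 10580/79 ≈ 133.92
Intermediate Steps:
w(l, R) = -4 + (-15 + R)/(R + l) (w(l, R) = -4 + (R - 15)/(l + R) = -4 + (-15 + R)/(R + l))
I(W) = (-15 - 7*W)/(8*W²) (I(W) = (((-15 - 4*W - 3*W)/(W + W))/W)/4 = (((-15 - 7*W)/((2*W)))/W)/4 = (((1/(2*W))*(-15 - 7*W))/W)/4 = (((-15 - 7*W)/(2*W))/W)/4 = ((-15 - 7*W)/(2*W²))/4 = (-15 - 7*W)/(8*W²))
1/I(-135 - 1*(-20)) = 1/((-15 - 7*(-135 - 1*(-20)))/(8*(-135 - 1*(-20))²)) = 1/((-15 - 7*(-135 + 20))/(8*(-135 + 20)²)) = 1/((⅛)*(-15 - 7*(-115))/(-115)²) = 1/((⅛)*(1/13225)*(-15 + 805)) = 1/((⅛)*(1/13225)*790) = 1/(79/10580) = 10580/79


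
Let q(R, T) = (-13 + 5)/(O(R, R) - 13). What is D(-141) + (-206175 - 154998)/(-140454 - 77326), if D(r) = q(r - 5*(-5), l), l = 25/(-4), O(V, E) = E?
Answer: 48333557/28093620 ≈ 1.7204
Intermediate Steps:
l = -25/4 (l = 25*(-¼) = -25/4 ≈ -6.2500)
q(R, T) = -8/(-13 + R) (q(R, T) = (-13 + 5)/(R - 13) = -8/(-13 + R))
D(r) = -8/(12 + r) (D(r) = -8/(-13 + (r - 5*(-5))) = -8/(-13 + (r + 25)) = -8/(-13 + (25 + r)) = -8/(12 + r))
D(-141) + (-206175 - 154998)/(-140454 - 77326) = -8/(12 - 141) + (-206175 - 154998)/(-140454 - 77326) = -8/(-129) - 361173/(-217780) = -8*(-1/129) - 361173*(-1/217780) = 8/129 + 361173/217780 = 48333557/28093620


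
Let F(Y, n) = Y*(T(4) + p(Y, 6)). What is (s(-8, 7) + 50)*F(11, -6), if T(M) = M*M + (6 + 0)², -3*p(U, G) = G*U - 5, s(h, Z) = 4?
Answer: 18810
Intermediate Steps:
p(U, G) = 5/3 - G*U/3 (p(U, G) = -(G*U - 5)/3 = -(-5 + G*U)/3 = 5/3 - G*U/3)
T(M) = 36 + M² (T(M) = M² + 6² = M² + 36 = 36 + M²)
F(Y, n) = Y*(161/3 - 2*Y) (F(Y, n) = Y*((36 + 4²) + (5/3 - ⅓*6*Y)) = Y*((36 + 16) + (5/3 - 2*Y)) = Y*(52 + (5/3 - 2*Y)) = Y*(161/3 - 2*Y))
(s(-8, 7) + 50)*F(11, -6) = (4 + 50)*((⅓)*11*(161 - 6*11)) = 54*((⅓)*11*(161 - 66)) = 54*((⅓)*11*95) = 54*(1045/3) = 18810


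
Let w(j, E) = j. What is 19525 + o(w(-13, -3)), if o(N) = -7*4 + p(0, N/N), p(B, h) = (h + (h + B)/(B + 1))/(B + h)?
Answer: 19499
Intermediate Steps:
p(B, h) = (h + (B + h)/(1 + B))/(B + h)
o(N) = -26 (o(N) = -7*4 + (0 + 2*(N/N) + 0*(N/N))/(0 + N/N + 0² + 0*(N/N)) = -28 + (0 + 2*1 + 0*1)/(0 + 1 + 0 + 0*1) = -28 + (0 + 2 + 0)/(0 + 1 + 0 + 0) = -28 + 2/1 = -28 + 1*2 = -28 + 2 = -26)
19525 + o(w(-13, -3)) = 19525 - 26 = 19499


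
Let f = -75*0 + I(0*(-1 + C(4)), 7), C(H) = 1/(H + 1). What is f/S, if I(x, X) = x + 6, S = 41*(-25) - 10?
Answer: -2/345 ≈ -0.0057971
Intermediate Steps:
S = -1035 (S = -1025 - 10 = -1035)
C(H) = 1/(1 + H)
I(x, X) = 6 + x
f = 6 (f = -75*0 + (6 + 0*(-1 + 1/(1 + 4))) = 0 + (6 + 0*(-1 + 1/5)) = 0 + (6 + 0*(-1 + ⅕)) = 0 + (6 + 0*(-⅘)) = 0 + (6 + 0) = 0 + 6 = 6)
f/S = 6/(-1035) = 6*(-1/1035) = -2/345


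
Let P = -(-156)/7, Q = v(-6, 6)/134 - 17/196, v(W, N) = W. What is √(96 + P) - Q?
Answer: 1727/13132 + 6*√161/7 ≈ 11.007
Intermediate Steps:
Q = -1727/13132 (Q = -6/134 - 17/196 = -6*1/134 - 17*1/196 = -3/67 - 17/196 = -1727/13132 ≈ -0.13151)
P = 156/7 (P = -(-156)/7 = -26*(-6/7) = 156/7 ≈ 22.286)
√(96 + P) - Q = √(96 + 156/7) - 1*(-1727/13132) = √(828/7) + 1727/13132 = 6*√161/7 + 1727/13132 = 1727/13132 + 6*√161/7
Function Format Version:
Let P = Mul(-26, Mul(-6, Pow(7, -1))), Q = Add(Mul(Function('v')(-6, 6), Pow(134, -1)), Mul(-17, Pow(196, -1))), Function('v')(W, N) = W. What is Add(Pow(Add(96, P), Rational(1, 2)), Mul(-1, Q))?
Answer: Add(Rational(1727, 13132), Mul(Rational(6, 7), Pow(161, Rational(1, 2)))) ≈ 11.007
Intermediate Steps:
Q = Rational(-1727, 13132) (Q = Add(Mul(-6, Pow(134, -1)), Mul(-17, Pow(196, -1))) = Add(Mul(-6, Rational(1, 134)), Mul(-17, Rational(1, 196))) = Add(Rational(-3, 67), Rational(-17, 196)) = Rational(-1727, 13132) ≈ -0.13151)
P = Rational(156, 7) (P = Mul(-26, Mul(-6, Rational(1, 7))) = Mul(-26, Rational(-6, 7)) = Rational(156, 7) ≈ 22.286)
Add(Pow(Add(96, P), Rational(1, 2)), Mul(-1, Q)) = Add(Pow(Add(96, Rational(156, 7)), Rational(1, 2)), Mul(-1, Rational(-1727, 13132))) = Add(Pow(Rational(828, 7), Rational(1, 2)), Rational(1727, 13132)) = Add(Mul(Rational(6, 7), Pow(161, Rational(1, 2))), Rational(1727, 13132)) = Add(Rational(1727, 13132), Mul(Rational(6, 7), Pow(161, Rational(1, 2))))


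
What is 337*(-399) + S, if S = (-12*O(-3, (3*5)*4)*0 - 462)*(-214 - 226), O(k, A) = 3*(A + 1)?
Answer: 68817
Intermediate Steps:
O(k, A) = 3 + 3*A (O(k, A) = 3*(1 + A) = 3 + 3*A)
S = 203280 (S = (-12*(3 + 3*((3*5)*4))*0 - 462)*(-214 - 226) = (-12*(3 + 3*(15*4))*0 - 462)*(-440) = (-12*(3 + 3*60)*0 - 462)*(-440) = (-12*(3 + 180)*0 - 462)*(-440) = (-12*183*0 - 462)*(-440) = (-6*366*0 - 462)*(-440) = (-2196*0 - 462)*(-440) = (0 - 462)*(-440) = -462*(-440) = 203280)
337*(-399) + S = 337*(-399) + 203280 = -134463 + 203280 = 68817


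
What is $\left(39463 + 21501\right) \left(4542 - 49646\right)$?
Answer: $-2749720256$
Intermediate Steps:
$\left(39463 + 21501\right) \left(4542 - 49646\right) = 60964 \left(-45104\right) = -2749720256$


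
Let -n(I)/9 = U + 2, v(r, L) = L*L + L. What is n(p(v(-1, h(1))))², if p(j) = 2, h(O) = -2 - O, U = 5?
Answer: 3969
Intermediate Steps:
v(r, L) = L + L² (v(r, L) = L² + L = L + L²)
n(I) = -63 (n(I) = -9*(5 + 2) = -9*7 = -63)
n(p(v(-1, h(1))))² = (-63)² = 3969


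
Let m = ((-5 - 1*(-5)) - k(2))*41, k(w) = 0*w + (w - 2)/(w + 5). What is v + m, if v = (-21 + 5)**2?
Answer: 256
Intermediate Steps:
v = 256 (v = (-16)**2 = 256)
k(w) = (-2 + w)/(5 + w) (k(w) = 0 + (-2 + w)/(5 + w) = (-2 + w)/(5 + w))
m = 0 (m = ((-5 - 1*(-5)) - (-2 + 2)/(5 + 2))*41 = ((-5 + 5) - 0/7)*41 = (0 - 0/7)*41 = (0 - 1*0)*41 = (0 + 0)*41 = 0*41 = 0)
v + m = 256 + 0 = 256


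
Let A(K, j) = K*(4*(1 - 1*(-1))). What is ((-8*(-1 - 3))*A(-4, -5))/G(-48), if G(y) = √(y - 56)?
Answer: 256*I*√26/13 ≈ 100.41*I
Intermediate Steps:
G(y) = √(-56 + y)
A(K, j) = 8*K (A(K, j) = K*(4*(1 + 1)) = K*(4*2) = K*8 = 8*K)
((-8*(-1 - 3))*A(-4, -5))/G(-48) = ((-8*(-1 - 3))*(8*(-4)))/(√(-56 - 48)) = (-8*(-4)*(-32))/(√(-104)) = (32*(-32))/((2*I*√26)) = -(-256)*I*√26/13 = 256*I*√26/13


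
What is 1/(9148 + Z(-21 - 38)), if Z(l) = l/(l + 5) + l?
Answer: 54/490865 ≈ 0.00011001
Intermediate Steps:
Z(l) = l + l/(5 + l) (Z(l) = l/(5 + l) + l = l + l/(5 + l))
1/(9148 + Z(-21 - 38)) = 1/(9148 + (-21 - 38)*(6 + (-21 - 38))/(5 + (-21 - 38))) = 1/(9148 - 59*(6 - 59)/(5 - 59)) = 1/(9148 - 59*(-53)/(-54)) = 1/(9148 - 59*(-1/54)*(-53)) = 1/(9148 - 3127/54) = 1/(490865/54) = 54/490865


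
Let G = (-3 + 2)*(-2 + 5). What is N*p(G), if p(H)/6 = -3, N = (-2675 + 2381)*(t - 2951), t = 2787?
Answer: -867888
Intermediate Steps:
G = -3 (G = -1*3 = -3)
N = 48216 (N = (-2675 + 2381)*(2787 - 2951) = -294*(-164) = 48216)
p(H) = -18 (p(H) = 6*(-3) = -18)
N*p(G) = 48216*(-18) = -867888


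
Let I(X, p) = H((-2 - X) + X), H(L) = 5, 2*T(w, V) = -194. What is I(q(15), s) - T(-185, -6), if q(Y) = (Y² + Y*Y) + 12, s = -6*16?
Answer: 102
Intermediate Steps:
T(w, V) = -97 (T(w, V) = (½)*(-194) = -97)
s = -96
q(Y) = 12 + 2*Y² (q(Y) = (Y² + Y²) + 12 = 2*Y² + 12 = 12 + 2*Y²)
I(X, p) = 5
I(q(15), s) - T(-185, -6) = 5 - 1*(-97) = 5 + 97 = 102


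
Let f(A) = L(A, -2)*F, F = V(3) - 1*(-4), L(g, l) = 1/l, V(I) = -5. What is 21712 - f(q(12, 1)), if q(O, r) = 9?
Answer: 43423/2 ≈ 21712.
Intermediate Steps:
F = -1 (F = -5 - 1*(-4) = -5 + 4 = -1)
f(A) = 1/2 (f(A) = -1/(-2) = -1/2*(-1) = 1/2)
21712 - f(q(12, 1)) = 21712 - 1*1/2 = 21712 - 1/2 = 43423/2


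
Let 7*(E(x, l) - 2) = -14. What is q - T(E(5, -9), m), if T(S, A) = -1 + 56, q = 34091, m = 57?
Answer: 34036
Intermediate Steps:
E(x, l) = 0 (E(x, l) = 2 + (1/7)*(-14) = 2 - 2 = 0)
T(S, A) = 55
q - T(E(5, -9), m) = 34091 - 1*55 = 34091 - 55 = 34036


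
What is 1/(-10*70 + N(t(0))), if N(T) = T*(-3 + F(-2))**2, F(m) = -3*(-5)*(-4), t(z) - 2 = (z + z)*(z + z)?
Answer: 1/7238 ≈ 0.00013816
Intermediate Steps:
t(z) = 2 + 4*z**2 (t(z) = 2 + (z + z)*(z + z) = 2 + (2*z)*(2*z) = 2 + 4*z**2)
F(m) = -60 (F(m) = 15*(-4) = -60)
N(T) = 3969*T (N(T) = T*(-3 - 60)**2 = T*(-63)**2 = T*3969 = 3969*T)
1/(-10*70 + N(t(0))) = 1/(-10*70 + 3969*(2 + 4*0**2)) = 1/(-700 + 3969*(2 + 4*0)) = 1/(-700 + 3969*(2 + 0)) = 1/(-700 + 3969*2) = 1/(-700 + 7938) = 1/7238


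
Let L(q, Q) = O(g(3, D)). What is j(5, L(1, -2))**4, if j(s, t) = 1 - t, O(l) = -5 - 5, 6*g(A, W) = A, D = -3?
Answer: 14641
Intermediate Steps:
g(A, W) = A/6
O(l) = -10
L(q, Q) = -10
j(5, L(1, -2))**4 = (1 - 1*(-10))**4 = (1 + 10)**4 = 11**4 = 14641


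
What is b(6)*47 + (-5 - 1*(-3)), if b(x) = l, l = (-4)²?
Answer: 750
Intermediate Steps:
l = 16
b(x) = 16
b(6)*47 + (-5 - 1*(-3)) = 16*47 + (-5 - 1*(-3)) = 752 + (-5 + 3) = 752 - 2 = 750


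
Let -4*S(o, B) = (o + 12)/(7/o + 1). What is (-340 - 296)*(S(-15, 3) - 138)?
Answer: 694989/8 ≈ 86874.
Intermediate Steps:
S(o, B) = -(12 + o)/(4*(1 + 7/o)) (S(o, B) = -(o + 12)/(4*(7/o + 1)) = -(12 + o)/(4*(1 + 7/o)))
(-340 - 296)*(S(-15, 3) - 138) = (-340 - 296)*(-1*(-15)*(12 - 15)/(28 + 4*(-15)) - 138) = -636*(-1*(-15)*(-3)/(28 - 60) - 138) = -636*(-1*(-15)*(-3)/(-32) - 138) = -636*(-1*(-15)*(-1/32)*(-3) - 138) = -636*(45/32 - 138) = -636*(-4371/32) = 694989/8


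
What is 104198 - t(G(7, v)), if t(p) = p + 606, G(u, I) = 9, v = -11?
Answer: 103583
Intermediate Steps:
t(p) = 606 + p
104198 - t(G(7, v)) = 104198 - (606 + 9) = 104198 - 1*615 = 104198 - 615 = 103583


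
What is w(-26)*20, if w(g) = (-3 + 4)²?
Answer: 20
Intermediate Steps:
w(g) = 1 (w(g) = 1² = 1)
w(-26)*20 = 1*20 = 20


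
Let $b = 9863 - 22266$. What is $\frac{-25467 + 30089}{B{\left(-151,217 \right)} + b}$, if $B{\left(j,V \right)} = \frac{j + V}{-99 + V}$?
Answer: $- \frac{136349}{365872} \approx -0.37267$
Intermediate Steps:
$B{\left(j,V \right)} = \frac{V + j}{-99 + V}$
$b = -12403$
$\frac{-25467 + 30089}{B{\left(-151,217 \right)} + b} = \frac{-25467 + 30089}{\frac{217 - 151}{-99 + 217} - 12403} = \frac{4622}{\frac{1}{118} \cdot 66 - 12403} = \frac{4622}{\frac{33}{59} - 12403} = \frac{4622}{- \frac{731744}{59}} = 4622 \left(- \frac{59}{731744}\right) = - \frac{136349}{365872}$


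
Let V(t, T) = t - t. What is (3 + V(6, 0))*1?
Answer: 3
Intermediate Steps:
V(t, T) = 0
(3 + V(6, 0))*1 = (3 + 0)*1 = 3*1 = 3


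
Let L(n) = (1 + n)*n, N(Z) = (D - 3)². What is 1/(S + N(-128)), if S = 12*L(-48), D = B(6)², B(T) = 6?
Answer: 1/28161 ≈ 3.5510e-5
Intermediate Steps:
D = 36 (D = 6² = 36)
N(Z) = 1089 (N(Z) = (36 - 3)² = 33² = 1089)
L(n) = n*(1 + n)
S = 27072 (S = 12*(-48*(1 - 48)) = 12*(-48*(-47)) = 12*2256 = 27072)
1/(S + N(-128)) = 1/(27072 + 1089) = 1/28161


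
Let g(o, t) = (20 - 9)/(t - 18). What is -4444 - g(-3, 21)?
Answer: -13343/3 ≈ -4447.7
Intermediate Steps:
g(o, t) = 11/(-18 + t)
-4444 - g(-3, 21) = -4444 - 11/(-18 + 21) = -4444 - 11/3 = -13343/3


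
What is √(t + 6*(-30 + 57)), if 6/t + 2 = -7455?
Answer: 2*√2252066199/7457 ≈ 12.728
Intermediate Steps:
t = -6/7457 (t = 6/(-2 - 7455) = 6/(-7457) = 6*(-1/7457) = -6/7457 ≈ -0.00080461)
√(t + 6*(-30 + 57)) = √(-6/7457 + 6*(-30 + 57)) = √(-6/7457 + 6*27) = √(-6/7457 + 162) = √(1208028/7457) = 2*√2252066199/7457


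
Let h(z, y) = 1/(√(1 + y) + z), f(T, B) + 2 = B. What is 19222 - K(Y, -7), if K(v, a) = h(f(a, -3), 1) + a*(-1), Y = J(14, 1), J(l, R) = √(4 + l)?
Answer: 441950/23 + √2/23 ≈ 19215.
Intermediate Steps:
f(T, B) = -2 + B
Y = 3*√2 (Y = √(4 + 14) = √18 = 3*√2 ≈ 4.2426)
h(z, y) = 1/(z + √(1 + y))
K(v, a) = 1/(-5 + √2) - a (K(v, a) = 1/((-2 - 3) + √(1 + 1)) + a*(-1) = 1/(-5 + √2) - a)
19222 - K(Y, -7) = 19222 - (-5/23 - 1*(-7) - √2/23) = 19222 - (-5/23 + 7 - √2/23) = 19222 - (156/23 - √2/23) = 19222 + (-156/23 + √2/23) = 441950/23 + √2/23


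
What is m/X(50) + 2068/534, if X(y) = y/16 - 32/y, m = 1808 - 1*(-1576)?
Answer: 181219498/132699 ≈ 1365.6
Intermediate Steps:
m = 3384 (m = 1808 + 1576 = 3384)
X(y) = -32/y + y/16 (X(y) = y*(1/16) - 32/y = y/16 - 32/y = -32/y + y/16)
m/X(50) + 2068/534 = 3384/(-32/50 + (1/16)*50) + 2068/534 = 3384/(-32*1/50 + 25/8) + 2068*(1/534) = 3384/(-16/25 + 25/8) + 1034/267 = 3384/(497/200) + 1034/267 = 3384*(200/497) + 1034/267 = 676800/497 + 1034/267 = 181219498/132699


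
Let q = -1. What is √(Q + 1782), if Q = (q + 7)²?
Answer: 3*√202 ≈ 42.638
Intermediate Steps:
Q = 36 (Q = (-1 + 7)² = 6² = 36)
√(Q + 1782) = √(36 + 1782) = √1818 = 3*√202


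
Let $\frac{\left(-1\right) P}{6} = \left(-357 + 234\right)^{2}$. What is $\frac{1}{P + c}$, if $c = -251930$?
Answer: $- \frac{1}{342704} \approx -2.918 \cdot 10^{-6}$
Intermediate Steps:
$P = -90774$ ($P = - 6 \left(-357 + 234\right)^{2} = - 6 \left(-123\right)^{2} = \left(-6\right) 15129 = -90774$)
$\frac{1}{P + c} = \frac{1}{-90774 - 251930} = \frac{1}{-342704} = - \frac{1}{342704}$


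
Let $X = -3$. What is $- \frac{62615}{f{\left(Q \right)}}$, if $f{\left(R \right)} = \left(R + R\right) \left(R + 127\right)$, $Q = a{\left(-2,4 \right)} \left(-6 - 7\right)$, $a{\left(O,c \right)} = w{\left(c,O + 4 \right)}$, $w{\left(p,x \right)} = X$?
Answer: $- \frac{62615}{12948} \approx -4.8359$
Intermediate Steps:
$w{\left(p,x \right)} = -3$
$a{\left(O,c \right)} = -3$
$Q = 39$ ($Q = - 3 \left(-6 - 7\right) = \left(-3\right) \left(-13\right) = 39$)
$f{\left(R \right)} = 2 R \left(127 + R\right)$
$- \frac{62615}{f{\left(Q \right)}} = - \frac{62615}{2 \cdot 39 \left(127 + 39\right)} = - \frac{62615}{2 \cdot 39 \cdot 166} = - \frac{62615}{12948}$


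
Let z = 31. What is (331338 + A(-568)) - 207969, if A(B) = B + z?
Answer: 122832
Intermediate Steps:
A(B) = 31 + B (A(B) = B + 31 = 31 + B)
(331338 + A(-568)) - 207969 = (331338 + (31 - 568)) - 207969 = (331338 - 537) - 207969 = 330801 - 207969 = 122832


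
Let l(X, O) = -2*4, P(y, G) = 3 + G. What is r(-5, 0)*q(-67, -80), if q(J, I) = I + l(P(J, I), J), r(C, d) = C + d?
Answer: 440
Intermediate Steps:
l(X, O) = -8
q(J, I) = -8 + I (q(J, I) = I - 8 = -8 + I)
r(-5, 0)*q(-67, -80) = (-5 + 0)*(-8 - 80) = -5*(-88) = 440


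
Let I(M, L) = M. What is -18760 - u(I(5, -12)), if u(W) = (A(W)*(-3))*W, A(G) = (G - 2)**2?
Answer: -18625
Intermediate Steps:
A(G) = (-2 + G)**2
u(W) = -3*W*(-2 + W)**2 (u(W) = ((-2 + W)**2*(-3))*W = (-3*(-2 + W)**2)*W = -3*W*(-2 + W)**2)
-18760 - u(I(5, -12)) = -18760 - (-3)*5*(-2 + 5)**2 = -18760 - (-3)*5*3**2 = -18760 - (-3)*5*9 = -18760 - 1*(-135) = -18760 + 135 = -18625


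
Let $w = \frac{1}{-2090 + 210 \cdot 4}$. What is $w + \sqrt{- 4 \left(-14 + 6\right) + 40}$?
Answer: $- \frac{1}{1250} + 6 \sqrt{2} \approx 8.4845$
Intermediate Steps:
$w = - \frac{1}{1250}$ ($w = \frac{1}{-2090 + 840} = \frac{1}{-1250} = - \frac{1}{1250} \approx -0.0008$)
$w + \sqrt{- 4 \left(-14 + 6\right) + 40} = - \frac{1}{1250} + \sqrt{- 4 \left(-14 + 6\right) + 40} = - \frac{1}{1250} + \sqrt{\left(-4\right) \left(-8\right) + 40} = - \frac{1}{1250} + \sqrt{32 + 40} = - \frac{1}{1250} + \sqrt{72} = - \frac{1}{1250} + 6 \sqrt{2}$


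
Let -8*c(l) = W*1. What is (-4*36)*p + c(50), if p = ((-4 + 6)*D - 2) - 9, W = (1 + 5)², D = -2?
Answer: 4311/2 ≈ 2155.5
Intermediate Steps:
W = 36 (W = 6² = 36)
p = -15 (p = ((-4 + 6)*(-2) - 2) - 9 = (2*(-2) - 2) - 9 = (-4 - 2) - 9 = -6 - 9 = -15)
c(l) = -9/2
(-4*36)*p + c(50) = -4*36*(-15) - 9/2 = -144*(-15) - 9/2 = 2160 - 9/2 = 4311/2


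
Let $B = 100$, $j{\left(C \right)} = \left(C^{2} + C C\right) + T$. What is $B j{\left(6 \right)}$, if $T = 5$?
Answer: $7700$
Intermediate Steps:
$j{\left(C \right)} = 5 + 2 C^{2}$ ($j{\left(C \right)} = \left(C^{2} + C C\right) + 5 = \left(C^{2} + C^{2}\right) + 5 = 2 C^{2} + 5 = 5 + 2 C^{2}$)
$B j{\left(6 \right)} = 100 \left(5 + 2 \cdot 6^{2}\right) = 100 \left(5 + 2 \cdot 36\right) = 100 \left(5 + 72\right) = 100 \cdot 77 = 7700$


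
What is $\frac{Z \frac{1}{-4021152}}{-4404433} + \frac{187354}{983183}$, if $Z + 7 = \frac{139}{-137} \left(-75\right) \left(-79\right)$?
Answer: $\frac{227297175030646367323}{1192793956022681089968} \approx 0.19056$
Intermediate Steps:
$Z = - \frac{824534}{137}$ ($Z = -7 + \frac{139}{-137} \left(-75\right) \left(-79\right) = -7 + 139 \left(- \frac{1}{137}\right) \left(-75\right) \left(-79\right) = -7 + \left(- \frac{139}{137}\right) \left(-75\right) \left(-79\right) = -7 + \frac{10425}{137} \left(-79\right) = -7 - \frac{823575}{137} = - \frac{824534}{137} \approx -6018.5$)
$\frac{Z \frac{1}{-4021152}}{-4404433} + \frac{187354}{983183} = \frac{\left(- \frac{824534}{137}\right) \frac{1}{-4021152}}{-4404433} + \frac{187354}{983183} = \left(- \frac{824534}{137}\right) \left(- \frac{1}{4021152}\right) \left(- \frac{1}{4404433}\right) + 187354 \cdot \frac{1}{983183} = \frac{412267}{275448912} \left(- \frac{1}{4404433}\right) + \frac{187354}{983183} = - \frac{412267}{1213196277826896} + \frac{187354}{983183} = \frac{227297175030646367323}{1192793956022681089968}$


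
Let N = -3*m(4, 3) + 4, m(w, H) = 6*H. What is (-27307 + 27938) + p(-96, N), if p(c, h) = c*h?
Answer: 5431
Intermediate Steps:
N = -50 (N = -18*3 + 4 = -3*18 + 4 = -54 + 4 = -50)
(-27307 + 27938) + p(-96, N) = (-27307 + 27938) - 96*(-50) = 631 + 4800 = 5431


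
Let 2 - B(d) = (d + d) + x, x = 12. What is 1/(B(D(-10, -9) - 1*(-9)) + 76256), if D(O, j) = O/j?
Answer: 9/686032 ≈ 1.3119e-5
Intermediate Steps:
B(d) = -10 - 2*d (B(d) = 2 - ((d + d) + 12) = 2 - (2*d + 12) = 2 - (12 + 2*d) = 2 + (-12 - 2*d) = -10 - 2*d)
1/(B(D(-10, -9) - 1*(-9)) + 76256) = 1/((-10 - 2*(-10/(-9) - 1*(-9))) + 76256) = 1/((-10 - 2*(-10*(-⅑) + 9)) + 76256) = 1/((-10 - 2*(10/9 + 9)) + 76256) = 1/((-10 - 2*91/9) + 76256) = 1/((-10 - 182/9) + 76256) = 1/(-272/9 + 76256) = 1/(686032/9) = 9/686032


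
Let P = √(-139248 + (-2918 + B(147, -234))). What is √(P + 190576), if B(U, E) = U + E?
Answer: √(190576 + I*√142253) ≈ 436.55 + 0.432*I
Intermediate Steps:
B(U, E) = E + U
P = I*√142253 (P = √(-139248 + (-2918 + (-234 + 147))) = √(-139248 + (-2918 - 87)) = √(-139248 - 3005) = √(-142253) = I*√142253 ≈ 377.16*I)
√(P + 190576) = √(I*√142253 + 190576) = √(190576 + I*√142253)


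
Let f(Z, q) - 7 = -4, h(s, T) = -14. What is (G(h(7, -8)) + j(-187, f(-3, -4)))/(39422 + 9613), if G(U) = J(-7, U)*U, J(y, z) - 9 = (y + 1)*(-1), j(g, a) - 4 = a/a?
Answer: -41/9807 ≈ -0.0041807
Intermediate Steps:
f(Z, q) = 3 (f(Z, q) = 7 - 4 = 3)
j(g, a) = 5 (j(g, a) = 4 + a/a = 4 + 1 = 5)
J(y, z) = 8 - y (J(y, z) = 9 + (y + 1)*(-1) = 9 + (1 + y)*(-1) = 9 + (-1 - y) = 8 - y)
G(U) = 15*U (G(U) = (8 - 1*(-7))*U = (8 + 7)*U = 15*U)
(G(h(7, -8)) + j(-187, f(-3, -4)))/(39422 + 9613) = (15*(-14) + 5)/(39422 + 9613) = (-210 + 5)/49035 = -205*1/49035 = -41/9807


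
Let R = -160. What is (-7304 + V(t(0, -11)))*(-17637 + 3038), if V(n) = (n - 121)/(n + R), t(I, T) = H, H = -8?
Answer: 5970713619/56 ≈ 1.0662e+8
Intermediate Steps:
t(I, T) = -8
V(n) = (-121 + n)/(-160 + n) (V(n) = (n - 121)/(n - 160) = (-121 + n)/(-160 + n))
(-7304 + V(t(0, -11)))*(-17637 + 3038) = (-7304 + (-121 - 8)/(-160 - 8))*(-17637 + 3038) = (-7304 - 129/(-168))*(-14599) = (-7304 - 1/168*(-129))*(-14599) = (-7304 + 43/56)*(-14599) = -408981/56*(-14599) = 5970713619/56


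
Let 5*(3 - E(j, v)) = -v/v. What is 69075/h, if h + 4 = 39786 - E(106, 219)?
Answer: 115125/66298 ≈ 1.7365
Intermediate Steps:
E(j, v) = 16/5 (E(j, v) = 3 - (-1)*v/v/5 = 3 - (-1)/5 = 3 - ⅕*(-1) = 3 + ⅕ = 16/5)
h = 198894/5 (h = -4 + (39786 - 1*16/5) = -4 + (39786 - 16/5) = -4 + 198914/5 = 198894/5 ≈ 39779.)
69075/h = 69075/(198894/5) = 69075*(5/198894) = 115125/66298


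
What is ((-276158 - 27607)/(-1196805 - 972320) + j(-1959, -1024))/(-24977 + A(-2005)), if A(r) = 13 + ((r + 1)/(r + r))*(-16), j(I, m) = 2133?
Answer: -26506371477/310301710270 ≈ -0.085421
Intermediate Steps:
A(r) = 13 - 8*(1 + r)/r (A(r) = 13 + ((1 + r)/((2*r)))*(-16) = 13 + ((1 + r)*(1/(2*r)))*(-16) = 13 + ((1 + r)/(2*r))*(-16) = 13 - 8*(1 + r)/r)
((-276158 - 27607)/(-1196805 - 972320) + j(-1959, -1024))/(-24977 + A(-2005)) = ((-276158 - 27607)/(-1196805 - 972320) + 2133)/(-24977 + (5 - 8/(-2005))) = (-303765/(-2169125) + 2133)/(-24977 + (5 - 8*(-1/2005))) = (-303765*(-1/2169125) + 2133)/(-24977 + (5 + 8/2005)) = (8679/61975 + 2133)/(-24977 + 10033/2005) = 132201354/(61975*(-50068852/2005)) = (132201354/61975)*(-2005/50068852) = -26506371477/310301710270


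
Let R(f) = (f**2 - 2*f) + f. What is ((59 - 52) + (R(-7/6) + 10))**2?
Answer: 494209/1296 ≈ 381.33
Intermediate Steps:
R(f) = f**2 - f
((59 - 52) + (R(-7/6) + 10))**2 = ((59 - 52) + ((-7/6)*(-1 - 7/6) + 10))**2 = (7 + ((-7*1/6)*(-1 - 7*1/6) + 10))**2 = (7 + (-7*(-1 - 7/6)/6 + 10))**2 = (7 + (-7/6*(-13/6) + 10))**2 = (7 + (91/36 + 10))**2 = (7 + 451/36)**2 = (703/36)**2 = 494209/1296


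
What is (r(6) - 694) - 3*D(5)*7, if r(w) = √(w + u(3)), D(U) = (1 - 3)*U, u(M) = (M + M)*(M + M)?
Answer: -484 + √42 ≈ -477.52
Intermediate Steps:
u(M) = 4*M² (u(M) = (2*M)*(2*M) = 4*M²)
D(U) = -2*U
r(w) = √(36 + w) (r(w) = √(w + 4*3²) = √(w + 4*9) = √(w + 36) = √(36 + w))
(r(6) - 694) - 3*D(5)*7 = (√(36 + 6) - 694) - (-6)*5*7 = (√42 - 694) - 3*(-10)*7 = (-694 + √42) + 30*7 = (-694 + √42) + 210 = -484 + √42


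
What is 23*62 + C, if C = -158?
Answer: 1268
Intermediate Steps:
23*62 + C = 23*62 - 158 = 1426 - 158 = 1268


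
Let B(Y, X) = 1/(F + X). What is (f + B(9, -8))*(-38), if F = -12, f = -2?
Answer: 779/10 ≈ 77.900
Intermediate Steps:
B(Y, X) = 1/(-12 + X)
(f + B(9, -8))*(-38) = (-2 + 1/(-12 - 8))*(-38) = (-2 + 1/(-20))*(-38) = (-2 - 1/20)*(-38) = -41/20*(-38) = 779/10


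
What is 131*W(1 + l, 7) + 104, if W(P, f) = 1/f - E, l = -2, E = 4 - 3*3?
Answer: 5444/7 ≈ 777.71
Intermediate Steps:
E = -5 (E = 4 - 9 = -5)
W(P, f) = 5 + 1/f (W(P, f) = 1/f - 1*(-5) = 1/f + 5 = 5 + 1/f)
131*W(1 + l, 7) + 104 = 131*(5 + 1/7) + 104 = 131*(5 + ⅐) + 104 = 131*(36/7) + 104 = 4716/7 + 104 = 5444/7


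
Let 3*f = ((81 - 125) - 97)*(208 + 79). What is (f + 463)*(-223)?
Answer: 2904798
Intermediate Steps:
f = -13489 (f = (((81 - 125) - 97)*(208 + 79))/3 = ((-44 - 97)*287)/3 = (-141*287)/3 = (⅓)*(-40467) = -13489)
(f + 463)*(-223) = (-13489 + 463)*(-223) = -13026*(-223) = 2904798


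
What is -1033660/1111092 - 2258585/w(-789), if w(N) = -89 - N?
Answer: -17930137763/5555460 ≈ -3227.5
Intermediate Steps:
-1033660/1111092 - 2258585/w(-789) = -1033660/1111092 - 2258585/(-89 - 1*(-789)) = -1033660*1/1111092 - 2258585/(-89 + 789) = -258415/277773 - 2258585/700 = -258415/277773 - 2258585*1/700 = -258415/277773 - 64531/20 = -17930137763/5555460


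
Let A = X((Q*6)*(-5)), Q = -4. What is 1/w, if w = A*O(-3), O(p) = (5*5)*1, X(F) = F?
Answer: 1/3000 ≈ 0.00033333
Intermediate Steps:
A = 120 (A = -4*6*(-5) = -24*(-5) = 120)
O(p) = 25 (O(p) = 25*1 = 25)
w = 3000 (w = 120*25 = 3000)
1/w = 1/3000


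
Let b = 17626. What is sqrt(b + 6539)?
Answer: 3*sqrt(2685) ≈ 155.45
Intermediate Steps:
sqrt(b + 6539) = sqrt(17626 + 6539) = sqrt(24165) = 3*sqrt(2685)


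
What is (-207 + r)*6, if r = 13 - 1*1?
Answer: -1170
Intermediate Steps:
r = 12 (r = 13 - 1 = 12)
(-207 + r)*6 = (-207 + 12)*6 = -195*6 = -1170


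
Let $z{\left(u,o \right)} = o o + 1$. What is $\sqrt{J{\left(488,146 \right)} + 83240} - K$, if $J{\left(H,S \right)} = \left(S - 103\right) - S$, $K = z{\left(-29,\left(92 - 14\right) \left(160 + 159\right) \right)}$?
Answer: $-619113925 + \sqrt{83137} \approx -6.1911 \cdot 10^{8}$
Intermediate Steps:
$z{\left(u,o \right)} = 1 + o^{2}$ ($z{\left(u,o \right)} = o^{2} + 1 = 1 + o^{2}$)
$K = 619113925$ ($K = 1 + \left(\left(92 - 14\right) \left(160 + 159\right)\right)^{2} = 1 + \left(78 \cdot 319\right)^{2} = 1 + 24882^{2} = 1 + 619113924 = 619113925$)
$J{\left(H,S \right)} = -103$ ($J{\left(H,S \right)} = \left(S - 103\right) - S = \left(-103 + S\right) - S = -103$)
$\sqrt{J{\left(488,146 \right)} + 83240} - K = \sqrt{-103 + 83240} - 619113925 = \sqrt{83137} - 619113925 = -619113925 + \sqrt{83137}$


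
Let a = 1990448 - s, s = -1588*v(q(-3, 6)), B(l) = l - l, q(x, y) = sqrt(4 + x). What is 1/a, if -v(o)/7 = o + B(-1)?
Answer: 1/1979332 ≈ 5.0522e-7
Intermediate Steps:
B(l) = 0
v(o) = -7*o (v(o) = -7*(o + 0) = -7*o)
s = 11116 (s = -(-11116)*sqrt(4 - 3) = -(-11116)*sqrt(1) = -(-11116) = -1588*(-7) = 11116)
a = 1979332 (a = 1990448 - 1*11116 = 1990448 - 11116 = 1979332)
1/a = 1/1979332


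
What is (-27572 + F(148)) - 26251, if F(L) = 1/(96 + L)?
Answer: -13132811/244 ≈ -53823.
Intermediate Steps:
(-27572 + F(148)) - 26251 = (-27572 + 1/(96 + 148)) - 26251 = (-27572 + 1/244) - 26251 = -6727567/244 - 26251 = -13132811/244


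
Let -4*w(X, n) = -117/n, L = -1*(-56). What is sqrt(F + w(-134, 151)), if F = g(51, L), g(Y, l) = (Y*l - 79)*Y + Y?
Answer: 3*sqrt(1435735331)/302 ≈ 376.40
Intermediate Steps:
L = 56
w(X, n) = 117/(4*n) (w(X, n) = -(-117)/(4*n) = 117/(4*n))
g(Y, l) = Y + Y*(-79 + Y*l) (g(Y, l) = (-79 + Y*l)*Y + Y = Y*(-79 + Y*l) + Y = Y + Y*(-79 + Y*l))
F = 141678 (F = 51*(-78 + 51*56) = 51*(-78 + 2856) = 51*2778 = 141678)
sqrt(F + w(-134, 151)) = sqrt(141678 + (117/4)/151) = sqrt(141678 + (117/4)*(1/151)) = sqrt(141678 + 117/604) = sqrt(85573629/604) = 3*sqrt(1435735331)/302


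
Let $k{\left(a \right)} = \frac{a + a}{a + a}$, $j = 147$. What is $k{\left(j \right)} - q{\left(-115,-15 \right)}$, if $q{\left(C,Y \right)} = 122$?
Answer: $-121$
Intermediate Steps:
$k{\left(a \right)} = 1$ ($k{\left(a \right)} = \frac{2 a}{2 a} = 2 a \frac{1}{2 a} = 1$)
$k{\left(j \right)} - q{\left(-115,-15 \right)} = 1 - 122 = -121$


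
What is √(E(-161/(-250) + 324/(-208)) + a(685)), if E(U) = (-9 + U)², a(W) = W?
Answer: √33093634721/6500 ≈ 27.987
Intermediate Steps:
√(E(-161/(-250) + 324/(-208)) + a(685)) = √((-9 + (-161/(-250) + 324/(-208)))² + 685) = √((-9 + (-161*(-1/250) + 324*(-1/208)))² + 685) = √((-9 + (161/250 - 81/52))² + 685) = √((-9 - 5939/6500)² + 685) = √((-64439/6500)² + 685) = √(4152384721/42250000 + 685) = √(33093634721/42250000) = √33093634721/6500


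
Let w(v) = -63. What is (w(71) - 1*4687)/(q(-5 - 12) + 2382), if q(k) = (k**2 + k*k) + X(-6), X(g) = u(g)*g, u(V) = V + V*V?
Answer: -475/278 ≈ -1.7086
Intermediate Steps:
u(V) = V + V**2
X(g) = g**2*(1 + g) (X(g) = (g*(1 + g))*g = g**2*(1 + g))
q(k) = -180 + 2*k**2 (q(k) = (k**2 + k*k) + (-6)**2*(1 - 6) = (k**2 + k**2) + 36*(-5) = 2*k**2 - 180 = -180 + 2*k**2)
(w(71) - 1*4687)/(q(-5 - 12) + 2382) = (-63 - 1*4687)/((-180 + 2*(-5 - 12)**2) + 2382) = (-63 - 4687)/((-180 + 2*(-17)**2) + 2382) = -4750/((-180 + 2*289) + 2382) = -4750/((-180 + 578) + 2382) = -4750/(398 + 2382) = -4750/2780 = -4750*1/2780 = -475/278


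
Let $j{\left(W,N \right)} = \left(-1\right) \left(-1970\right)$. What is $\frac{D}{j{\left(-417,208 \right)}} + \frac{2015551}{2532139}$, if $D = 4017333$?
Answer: $\frac{10176416200757}{4988313830} \approx 2040.1$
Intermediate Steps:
$j{\left(W,N \right)} = 1970$
$\frac{D}{j{\left(-417,208 \right)}} + \frac{2015551}{2532139} = \frac{4017333}{1970} + \frac{2015551}{2532139} = \frac{10176416200757}{4988313830}$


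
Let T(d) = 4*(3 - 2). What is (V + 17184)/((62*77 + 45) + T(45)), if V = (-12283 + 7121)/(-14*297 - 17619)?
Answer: 374221130/105030471 ≈ 3.5630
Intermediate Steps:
V = 5162/21777 (V = -5162/(-4158 - 17619) = -5162/(-21777) = -5162*(-1/21777) = 5162/21777 ≈ 0.23704)
T(d) = 4 (T(d) = 4*1 = 4)
(V + 17184)/((62*77 + 45) + T(45)) = (5162/21777 + 17184)/((62*77 + 45) + 4) = 374221130/(21777*((4774 + 45) + 4)) = 374221130/(21777*(4819 + 4)) = (374221130/21777)/4823 = (374221130/21777)*(1/4823) = 374221130/105030471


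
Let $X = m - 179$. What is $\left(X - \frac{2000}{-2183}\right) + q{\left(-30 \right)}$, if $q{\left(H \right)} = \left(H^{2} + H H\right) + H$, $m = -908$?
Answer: $\frac{1492989}{2183} \approx 683.92$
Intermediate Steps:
$q{\left(H \right)} = H + 2 H^{2}$ ($q{\left(H \right)} = \left(H^{2} + H^{2}\right) + H = 2 H^{2} + H = H + 2 H^{2}$)
$X = -1087$ ($X = -908 - 179 = -1087$)
$\left(X - \frac{2000}{-2183}\right) + q{\left(-30 \right)} = \left(-1087 - \frac{2000}{-2183}\right) - 30 \left(1 + 2 \left(-30\right)\right) = \left(-1087 - - \frac{2000}{2183}\right) - 30 \left(1 - 60\right) = \left(-1087 + \frac{2000}{2183}\right) - -1770 = - \frac{2370921}{2183} + 1770 = \frac{1492989}{2183}$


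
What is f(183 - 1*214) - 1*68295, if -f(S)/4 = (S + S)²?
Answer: -83671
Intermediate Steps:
f(S) = -16*S² (f(S) = -4*(S + S)² = -4*4*S² = -16*S²)
f(183 - 1*214) - 1*68295 = -16*(183 - 1*214)² - 1*68295 = -16*(183 - 214)² - 68295 = -16*(-31)² - 68295 = -16*961 - 68295 = -15376 - 68295 = -83671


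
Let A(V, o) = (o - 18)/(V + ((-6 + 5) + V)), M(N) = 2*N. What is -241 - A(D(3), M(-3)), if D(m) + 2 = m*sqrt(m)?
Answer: -19883/83 + 144*sqrt(3)/83 ≈ -236.55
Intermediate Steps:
D(m) = -2 + m**(3/2) (D(m) = -2 + m*sqrt(m) = -2 + m**(3/2))
A(V, o) = (-18 + o)/(-1 + 2*V) (A(V, o) = (-18 + o)/(V + (-1 + V)) = (-18 + o)/(-1 + 2*V))
-241 - A(D(3), M(-3)) = -241 - (-18 + 2*(-3))/(-1 + 2*(-2 + 3**(3/2))) = -241 - (-18 - 6)/(-1 + 2*(-2 + 3*sqrt(3))) = -241 - (-24)/(-1 + (-4 + 6*sqrt(3))) = -241 - (-24)/(-5 + 6*sqrt(3)) = -241 + 24/(-5 + 6*sqrt(3))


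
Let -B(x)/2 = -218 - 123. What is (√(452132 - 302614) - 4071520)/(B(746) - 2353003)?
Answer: 4071520/2352321 - √149518/2352321 ≈ 1.7307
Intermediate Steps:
B(x) = 682 (B(x) = -2*(-218 - 123) = -2*(-341) = 682)
(√(452132 - 302614) - 4071520)/(B(746) - 2353003) = (√(452132 - 302614) - 4071520)/(682 - 2353003) = (√149518 - 4071520)/(-2352321) = (-4071520 + √149518)*(-1/2352321) = 4071520/2352321 - √149518/2352321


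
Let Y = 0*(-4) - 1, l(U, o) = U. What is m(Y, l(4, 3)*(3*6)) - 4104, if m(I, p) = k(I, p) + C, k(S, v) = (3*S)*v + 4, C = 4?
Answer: -4312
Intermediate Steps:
k(S, v) = 4 + 3*S*v (k(S, v) = 3*S*v + 4 = 4 + 3*S*v)
Y = -1 (Y = 0 - 1 = -1)
m(I, p) = 8 + 3*I*p (m(I, p) = (4 + 3*I*p) + 4 = 8 + 3*I*p)
m(Y, l(4, 3)*(3*6)) - 4104 = (8 + 3*(-1)*(4*(3*6))) - 4104 = (8 + 3*(-1)*(4*18)) - 4104 = (8 + 3*(-1)*72) - 4104 = (8 - 216) - 4104 = -208 - 4104 = -4312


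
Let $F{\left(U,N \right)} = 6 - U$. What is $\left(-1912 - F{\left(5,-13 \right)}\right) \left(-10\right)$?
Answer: $19130$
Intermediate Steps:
$\left(-1912 - F{\left(5,-13 \right)}\right) \left(-10\right) = \left(-1912 - \left(6 - 5\right)\right) \left(-10\right) = \left(-1912 - 1\right) \left(-10\right) = \left(-1913\right) \left(-10\right) = 19130$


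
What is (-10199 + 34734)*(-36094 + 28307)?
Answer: -191054045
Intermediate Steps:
(-10199 + 34734)*(-36094 + 28307) = 24535*(-7787) = -191054045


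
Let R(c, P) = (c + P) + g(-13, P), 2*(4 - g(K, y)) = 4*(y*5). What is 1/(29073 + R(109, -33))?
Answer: 1/29483 ≈ 3.3918e-5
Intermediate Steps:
g(K, y) = 4 - 10*y (g(K, y) = 4 - 2*y*5 = 4 - 2*5*y = 4 - 10*y)
R(c, P) = 4 + c - 9*P (R(c, P) = (c + P) + (4 - 10*P) = (P + c) + (4 - 10*P) = 4 + c - 9*P)
1/(29073 + R(109, -33)) = 1/(29073 + (4 + 109 - 9*(-33))) = 1/(29073 + (4 + 109 + 297)) = 1/(29073 + 410) = 1/29483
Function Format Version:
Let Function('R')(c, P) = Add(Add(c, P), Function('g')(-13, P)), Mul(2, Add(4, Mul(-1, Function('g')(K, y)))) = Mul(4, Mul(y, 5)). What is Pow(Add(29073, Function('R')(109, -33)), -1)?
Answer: Rational(1, 29483) ≈ 3.3918e-5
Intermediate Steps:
Function('g')(K, y) = Add(4, Mul(-10, y)) (Function('g')(K, y) = Add(4, Mul(Rational(-1, 2), Mul(4, Mul(y, 5)))) = Add(4, Mul(Rational(-1, 2), Mul(4, Mul(5, y)))) = Add(4, Mul(Rational(-1, 2), Mul(20, y))) = Add(4, Mul(-10, y)))
Function('R')(c, P) = Add(4, c, Mul(-9, P)) (Function('R')(c, P) = Add(Add(c, P), Add(4, Mul(-10, P))) = Add(Add(P, c), Add(4, Mul(-10, P))) = Add(4, c, Mul(-9, P)))
Pow(Add(29073, Function('R')(109, -33)), -1) = Pow(Add(29073, Add(4, 109, Mul(-9, -33))), -1) = Pow(Add(29073, Add(4, 109, 297)), -1) = Pow(Add(29073, 410), -1) = Pow(29483, -1) = Rational(1, 29483)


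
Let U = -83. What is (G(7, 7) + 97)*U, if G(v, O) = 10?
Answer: -8881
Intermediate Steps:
(G(7, 7) + 97)*U = (10 + 97)*(-83) = 107*(-83) = -8881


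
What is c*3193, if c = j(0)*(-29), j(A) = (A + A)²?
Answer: 0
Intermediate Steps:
j(A) = 4*A² (j(A) = (2*A)² = 4*A²)
c = 0 (c = (4*0²)*(-29) = (4*0)*(-29) = 0*(-29) = 0)
c*3193 = 0*3193 = 0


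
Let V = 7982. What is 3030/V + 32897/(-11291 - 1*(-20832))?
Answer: 145746542/38078131 ≈ 3.8276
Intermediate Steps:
3030/V + 32897/(-11291 - 1*(-20832)) = 3030/7982 + 32897/(-11291 - 1*(-20832)) = 3030*(1/7982) + 32897/(-11291 + 20832) = 1515/3991 + 32897/9541 = 145746542/38078131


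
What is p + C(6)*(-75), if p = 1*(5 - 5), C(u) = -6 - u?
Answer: 900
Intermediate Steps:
p = 0 (p = 1*0 = 0)
p + C(6)*(-75) = 0 + (-6 - 1*6)*(-75) = 0 + (-6 - 6)*(-75) = 0 - 12*(-75) = 0 + 900 = 900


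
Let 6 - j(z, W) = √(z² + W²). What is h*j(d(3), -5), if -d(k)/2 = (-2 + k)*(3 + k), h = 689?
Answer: -4823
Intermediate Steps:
d(k) = -2*(-2 + k)*(3 + k)
j(z, W) = 6 - √(W² + z²) (j(z, W) = 6 - √(z² + W²) = 6 - √(W² + z²))
h*j(d(3), -5) = 689*(6 - √((-5)² + (12 - 2*3 - 2*3²)²)) = 689*(6 - √(25 + (12 - 6 - 2*9)²)) = 689*(6 - √(25 + (12 - 6 - 18)²)) = 689*(6 - √(25 + (-12)²)) = 689*(6 - √(25 + 144)) = 689*(6 - √169) = 689*(6 - 1*13) = 689*(6 - 13) = 689*(-7) = -4823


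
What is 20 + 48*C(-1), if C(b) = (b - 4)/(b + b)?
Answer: 140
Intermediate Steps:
C(b) = (-4 + b)/(2*b) (C(b) = (-4 + b)/((2*b)) = (-4 + b)*(1/(2*b)) = (-4 + b)/(2*b))
20 + 48*C(-1) = 20 + 48*((½)*(-4 - 1)/(-1)) = 20 + 48*((½)*(-1)*(-5)) = 20 + 48*(5/2) = 20 + 120 = 140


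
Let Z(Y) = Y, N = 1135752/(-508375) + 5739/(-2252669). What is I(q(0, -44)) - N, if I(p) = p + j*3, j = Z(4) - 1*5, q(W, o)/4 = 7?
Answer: 31191405958088/1145200602875 ≈ 27.237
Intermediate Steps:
q(W, o) = 28 (q(W, o) = 4*7 = 28)
N = -2561390886213/1145200602875 (N = 1135752*(-1/508375) + 5739*(-1/2252669) = -1135752/508375 - 5739/2252669 = -2561390886213/1145200602875 ≈ -2.2366)
j = -1 (j = 4 - 1*5 = 4 - 5 = -1)
I(p) = -3 + p (I(p) = p - 1*3 = p - 3 = -3 + p)
I(q(0, -44)) - N = (-3 + 28) - 1*(-2561390886213/1145200602875) = 25 + 2561390886213/1145200602875 = 31191405958088/1145200602875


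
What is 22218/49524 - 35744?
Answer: -295027273/8254 ≈ -35744.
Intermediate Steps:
22218/49524 - 35744 = 22218*(1/49524) - 35744 = 3703/8254 - 35744 = -295027273/8254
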